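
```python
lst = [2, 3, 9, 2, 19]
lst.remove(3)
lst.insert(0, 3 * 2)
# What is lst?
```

After line 1: lst = [2, 3, 9, 2, 19]
After line 2 (remove first 3): lst = [2, 9, 2, 19]
After line 3 (insert 6 at index 0): lst = [6, 2, 9, 2, 19]

[6, 2, 9, 2, 19]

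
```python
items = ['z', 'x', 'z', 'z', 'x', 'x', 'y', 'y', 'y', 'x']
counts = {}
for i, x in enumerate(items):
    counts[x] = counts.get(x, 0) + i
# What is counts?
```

Initial: counts = {}, items = ['z', 'x', 'z', 'z', 'x', 'x', 'y', 'y', 'y', 'x']
i=0, x='z': counts = {'z': 0}
i=1, x='x': counts = {'z': 0, 'x': 1}
i=2, x='z': counts = {'z': 2, 'x': 1}
i=3, x='z': counts = {'z': 5, 'x': 1}
i=4, x='x': counts = {'z': 5, 'x': 5}
i=5, x='x': counts = {'z': 5, 'x': 10}
i=6, x='y': counts = {'z': 5, 'x': 10, 'y': 6}
i=7, x='y': counts = {'z': 5, 'x': 10, 'y': 13}
i=8, x='y': counts = {'z': 5, 'x': 10, 'y': 21}
i=9, x='x': counts = {'z': 5, 'x': 19, 'y': 21}

{'z': 5, 'x': 19, 'y': 21}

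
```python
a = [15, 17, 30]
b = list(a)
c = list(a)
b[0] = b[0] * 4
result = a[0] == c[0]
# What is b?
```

After line 1: a = [15, 17, 30]
After line 2 (b = list(a), copy): a = [15, 17, 30], b = [15, 17, 30]
After line 3 (c = list(a) is a copy, new object): c = [15, 17, 30]
After line 4 (b[0] = 15 * 4 = 60; only b mutates (copy)): a = [15, 17, 30], b = [60, 17, 30], c = [15, 17, 30]
After line 5 (a[0] = 15, c[0] = 15; result = True)

[60, 17, 30]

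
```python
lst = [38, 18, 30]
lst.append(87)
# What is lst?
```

[38, 18, 30, 87]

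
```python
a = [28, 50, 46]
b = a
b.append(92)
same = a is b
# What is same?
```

After line 1: a = [28, 50, 46]
After line 2 (b = a is an alias, same object): a = [28, 50, 46], b = [28, 50, 46]
After line 3 (b.append mutates the shared list): a = [28, 50, 46, 92], b = [28, 50, 46, 92]
After line 4 (same = a is b; same object -> True): same = True

True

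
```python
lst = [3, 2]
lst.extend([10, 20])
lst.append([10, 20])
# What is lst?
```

After line 1: lst = [3, 2]
After line 2 (extend unpacks [10, 20]): lst = [3, 2, 10, 20]
After line 3 (append adds [10, 20] as single element): lst = [3, 2, 10, 20, [10, 20]]

[3, 2, 10, 20, [10, 20]]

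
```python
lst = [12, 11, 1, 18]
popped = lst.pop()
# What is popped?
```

18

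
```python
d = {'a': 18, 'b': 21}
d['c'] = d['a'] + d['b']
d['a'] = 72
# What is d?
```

After line 1: d = {'a': 18, 'b': 21}
After line 2 (d['c'] = 18 + 21): d = {'a': 18, 'b': 21, 'c': 39}
After line 3: d = {'a': 72, 'b': 21, 'c': 39}

{'a': 72, 'b': 21, 'c': 39}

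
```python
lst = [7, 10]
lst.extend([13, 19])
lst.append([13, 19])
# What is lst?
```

After line 1: lst = [7, 10]
After line 2 (extend unpacks [13, 19]): lst = [7, 10, 13, 19]
After line 3 (append adds [13, 19] as single element): lst = [7, 10, 13, 19, [13, 19]]

[7, 10, 13, 19, [13, 19]]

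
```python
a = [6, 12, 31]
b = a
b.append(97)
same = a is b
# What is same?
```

After line 1: a = [6, 12, 31]
After line 2 (b = a is an alias, same object): a = [6, 12, 31], b = [6, 12, 31]
After line 3 (b.append mutates the shared list): a = [6, 12, 31, 97], b = [6, 12, 31, 97]
After line 4 (same = a is b; same object -> True): same = True

True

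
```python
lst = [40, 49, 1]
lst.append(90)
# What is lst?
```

[40, 49, 1, 90]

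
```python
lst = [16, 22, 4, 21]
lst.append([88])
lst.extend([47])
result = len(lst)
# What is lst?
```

After line 1: lst = [16, 22, 4, 21]
After line 2 (append adds [88] as single element): lst = [16, 22, 4, 21, [88]]
After line 3 (extend unpacks [47], adds 47): lst = [16, 22, 4, 21, [88], 47]
After line 4: result = len(lst) = 6

[16, 22, 4, 21, [88], 47]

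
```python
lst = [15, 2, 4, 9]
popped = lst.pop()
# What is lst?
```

[15, 2, 4]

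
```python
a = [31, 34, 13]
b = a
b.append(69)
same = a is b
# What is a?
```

After line 1: a = [31, 34, 13]
After line 2 (b = a is an alias, same object): a = [31, 34, 13], b = [31, 34, 13]
After line 3 (b.append mutates the shared list): a = [31, 34, 13, 69], b = [31, 34, 13, 69]
After line 4 (same = a is b; same object -> True): same = True

[31, 34, 13, 69]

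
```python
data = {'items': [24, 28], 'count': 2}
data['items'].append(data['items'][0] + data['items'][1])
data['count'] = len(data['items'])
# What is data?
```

After line 1: data = {'items': [24, 28], 'count': 2}
After line 2 (append 24 + 28 = 52): data = {'items': [24, 28, 52], 'count': 2}
After line 3 (count = len(items) = 3): data = {'items': [24, 28, 52], 'count': 3}

{'items': [24, 28, 52], 'count': 3}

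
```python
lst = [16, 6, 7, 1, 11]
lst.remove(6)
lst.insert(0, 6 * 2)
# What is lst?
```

After line 1: lst = [16, 6, 7, 1, 11]
After line 2 (remove first 6): lst = [16, 7, 1, 11]
After line 3 (insert 12 at index 0): lst = [12, 16, 7, 1, 11]

[12, 16, 7, 1, 11]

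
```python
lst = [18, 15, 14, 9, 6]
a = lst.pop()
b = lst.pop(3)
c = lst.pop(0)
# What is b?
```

After line 1: lst = [18, 15, 14, 9, 6]
After line 2 (pop() -> a = 6): lst = [18, 15, 14, 9]
After line 3 (pop(3) -> b = 9): lst = [18, 15, 14]
After line 4 (pop(0) -> c = 18): lst = [15, 14]

9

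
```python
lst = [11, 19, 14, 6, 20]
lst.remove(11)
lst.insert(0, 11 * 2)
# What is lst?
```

After line 1: lst = [11, 19, 14, 6, 20]
After line 2 (remove first 11): lst = [19, 14, 6, 20]
After line 3 (insert 22 at index 0): lst = [22, 19, 14, 6, 20]

[22, 19, 14, 6, 20]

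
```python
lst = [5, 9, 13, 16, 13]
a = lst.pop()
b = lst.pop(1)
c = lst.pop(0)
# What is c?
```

After line 1: lst = [5, 9, 13, 16, 13]
After line 2 (pop() -> a = 13): lst = [5, 9, 13, 16]
After line 3 (pop(1) -> b = 9): lst = [5, 13, 16]
After line 4 (pop(0) -> c = 5): lst = [13, 16]

5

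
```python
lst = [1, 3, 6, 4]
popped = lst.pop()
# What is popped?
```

4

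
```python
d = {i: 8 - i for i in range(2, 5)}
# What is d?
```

{2: 6, 3: 5, 4: 4}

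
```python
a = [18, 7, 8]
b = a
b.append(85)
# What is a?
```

After line 1: a = [18, 7, 8]
After line 2 (b = a is an alias, same object): a = [18, 7, 8], b = [18, 7, 8]
After line 3 (b.append mutates the shared list): a = [18, 7, 8, 85], b = [18, 7, 8, 85]

[18, 7, 8, 85]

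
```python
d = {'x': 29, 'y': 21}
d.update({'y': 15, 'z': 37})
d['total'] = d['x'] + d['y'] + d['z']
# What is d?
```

After line 1: d = {'x': 29, 'y': 21}
After line 2 (y overwritten, z added): d = {'x': 29, 'y': 15, 'z': 37}
After line 3 (total = 29 + 15 + 37 = 81): d = {'x': 29, 'y': 15, 'z': 37, 'total': 81}

{'x': 29, 'y': 15, 'z': 37, 'total': 81}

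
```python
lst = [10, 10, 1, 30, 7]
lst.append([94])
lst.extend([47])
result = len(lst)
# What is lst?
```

After line 1: lst = [10, 10, 1, 30, 7]
After line 2 (append adds [94] as single element): lst = [10, 10, 1, 30, 7, [94]]
After line 3 (extend unpacks [47], adds 47): lst = [10, 10, 1, 30, 7, [94], 47]
After line 4: result = len(lst) = 7

[10, 10, 1, 30, 7, [94], 47]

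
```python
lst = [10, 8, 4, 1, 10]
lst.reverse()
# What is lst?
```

[10, 1, 4, 8, 10]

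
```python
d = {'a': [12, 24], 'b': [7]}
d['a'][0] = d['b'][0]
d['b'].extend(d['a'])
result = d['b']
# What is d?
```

After line 1: d = {'a': [12, 24], 'b': [7]}
After line 2 (a[0] = b[0] = 7): d = {'a': [7, 24], 'b': [7]}
After line 3 (b.extend(a) appends [7, 24]): d = {'a': [7, 24], 'b': [7, 7, 24]}
After line 4: result = d['b'] = [7, 7, 24]

{'a': [7, 24], 'b': [7, 7, 24]}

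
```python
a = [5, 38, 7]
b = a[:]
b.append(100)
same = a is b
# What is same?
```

After line 1: a = [5, 38, 7]
After line 2 (b = a[:] is a shallow copy, new object): a = [5, 38, 7], b = [5, 38, 7]
After line 3 (append only mutates b): a = [5, 38, 7], b = [5, 38, 7, 100]
After line 4 (same = a is b; different objects -> False): same = False

False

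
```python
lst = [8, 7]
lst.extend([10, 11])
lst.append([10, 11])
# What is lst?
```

After line 1: lst = [8, 7]
After line 2 (extend unpacks [10, 11]): lst = [8, 7, 10, 11]
After line 3 (append adds [10, 11] as single element): lst = [8, 7, 10, 11, [10, 11]]

[8, 7, 10, 11, [10, 11]]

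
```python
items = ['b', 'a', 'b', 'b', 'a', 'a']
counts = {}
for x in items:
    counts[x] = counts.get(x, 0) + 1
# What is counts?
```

Initial: counts = {}, items = ['b', 'a', 'b', 'b', 'a', 'a']
See 'b': counts = {'b': 1}
See 'a': counts = {'b': 1, 'a': 1}
See 'b': counts = {'b': 2, 'a': 1}
See 'b': counts = {'b': 3, 'a': 1}
See 'a': counts = {'b': 3, 'a': 2}
See 'a': counts = {'b': 3, 'a': 3}

{'b': 3, 'a': 3}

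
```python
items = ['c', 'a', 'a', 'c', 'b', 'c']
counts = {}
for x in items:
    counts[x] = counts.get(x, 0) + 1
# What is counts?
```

Initial: counts = {}, items = ['c', 'a', 'a', 'c', 'b', 'c']
See 'c': counts = {'c': 1}
See 'a': counts = {'c': 1, 'a': 1}
See 'a': counts = {'c': 1, 'a': 2}
See 'c': counts = {'c': 2, 'a': 2}
See 'b': counts = {'c': 2, 'a': 2, 'b': 1}
See 'c': counts = {'c': 3, 'a': 2, 'b': 1}

{'c': 3, 'a': 2, 'b': 1}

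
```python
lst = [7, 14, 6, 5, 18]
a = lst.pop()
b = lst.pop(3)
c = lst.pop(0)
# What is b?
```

After line 1: lst = [7, 14, 6, 5, 18]
After line 2 (pop() -> a = 18): lst = [7, 14, 6, 5]
After line 3 (pop(3) -> b = 5): lst = [7, 14, 6]
After line 4 (pop(0) -> c = 7): lst = [14, 6]

5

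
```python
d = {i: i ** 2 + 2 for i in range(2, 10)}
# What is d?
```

{2: 6, 3: 11, 4: 18, 5: 27, 6: 38, 7: 51, 8: 66, 9: 83}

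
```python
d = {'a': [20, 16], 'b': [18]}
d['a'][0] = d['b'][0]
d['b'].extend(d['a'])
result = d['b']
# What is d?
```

After line 1: d = {'a': [20, 16], 'b': [18]}
After line 2 (a[0] = b[0] = 18): d = {'a': [18, 16], 'b': [18]}
After line 3 (b.extend(a) appends [18, 16]): d = {'a': [18, 16], 'b': [18, 18, 16]}
After line 4: result = d['b'] = [18, 18, 16]

{'a': [18, 16], 'b': [18, 18, 16]}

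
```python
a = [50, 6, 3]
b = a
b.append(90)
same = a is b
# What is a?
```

After line 1: a = [50, 6, 3]
After line 2 (b = a is an alias, same object): a = [50, 6, 3], b = [50, 6, 3]
After line 3 (b.append mutates the shared list): a = [50, 6, 3, 90], b = [50, 6, 3, 90]
After line 4 (same = a is b; same object -> True): same = True

[50, 6, 3, 90]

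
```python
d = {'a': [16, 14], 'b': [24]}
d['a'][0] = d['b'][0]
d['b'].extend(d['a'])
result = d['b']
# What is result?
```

After line 1: d = {'a': [16, 14], 'b': [24]}
After line 2 (a[0] = b[0] = 24): d = {'a': [24, 14], 'b': [24]}
After line 3 (b.extend(a) appends [24, 14]): d = {'a': [24, 14], 'b': [24, 24, 14]}
After line 4: result = d['b'] = [24, 24, 14]

[24, 24, 14]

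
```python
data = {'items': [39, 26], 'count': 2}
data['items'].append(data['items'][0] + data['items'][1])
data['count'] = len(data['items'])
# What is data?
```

After line 1: data = {'items': [39, 26], 'count': 2}
After line 2 (append 39 + 26 = 65): data = {'items': [39, 26, 65], 'count': 2}
After line 3 (count = len(items) = 3): data = {'items': [39, 26, 65], 'count': 3}

{'items': [39, 26, 65], 'count': 3}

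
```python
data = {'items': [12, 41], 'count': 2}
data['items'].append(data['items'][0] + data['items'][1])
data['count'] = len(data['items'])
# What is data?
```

After line 1: data = {'items': [12, 41], 'count': 2}
After line 2 (append 12 + 41 = 53): data = {'items': [12, 41, 53], 'count': 2}
After line 3 (count = len(items) = 3): data = {'items': [12, 41, 53], 'count': 3}

{'items': [12, 41, 53], 'count': 3}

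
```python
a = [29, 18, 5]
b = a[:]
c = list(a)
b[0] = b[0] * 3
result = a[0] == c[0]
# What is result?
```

After line 1: a = [29, 18, 5]
After line 2 (b = a[:], copy): a = [29, 18, 5], b = [29, 18, 5]
After line 3 (c = list(a) is a copy, new object): c = [29, 18, 5]
After line 4 (b[0] = 29 * 3 = 87; only b mutates (copy)): a = [29, 18, 5], b = [87, 18, 5], c = [29, 18, 5]
After line 5 (a[0] = 29, c[0] = 29; result = True)

True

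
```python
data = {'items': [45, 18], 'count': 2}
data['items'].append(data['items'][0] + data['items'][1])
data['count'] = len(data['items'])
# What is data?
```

After line 1: data = {'items': [45, 18], 'count': 2}
After line 2 (append 45 + 18 = 63): data = {'items': [45, 18, 63], 'count': 2}
After line 3 (count = len(items) = 3): data = {'items': [45, 18, 63], 'count': 3}

{'items': [45, 18, 63], 'count': 3}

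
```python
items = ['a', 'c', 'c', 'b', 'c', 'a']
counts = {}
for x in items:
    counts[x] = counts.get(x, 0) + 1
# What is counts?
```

Initial: counts = {}, items = ['a', 'c', 'c', 'b', 'c', 'a']
See 'a': counts = {'a': 1}
See 'c': counts = {'a': 1, 'c': 1}
See 'c': counts = {'a': 1, 'c': 2}
See 'b': counts = {'a': 1, 'c': 2, 'b': 1}
See 'c': counts = {'a': 1, 'c': 3, 'b': 1}
See 'a': counts = {'a': 2, 'c': 3, 'b': 1}

{'a': 2, 'c': 3, 'b': 1}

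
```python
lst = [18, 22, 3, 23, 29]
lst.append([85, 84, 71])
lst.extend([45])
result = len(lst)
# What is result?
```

After line 1: lst = [18, 22, 3, 23, 29]
After line 2 (append adds [85, 84, 71] as single element): lst = [18, 22, 3, 23, 29, [85, 84, 71]]
After line 3 (extend unpacks [45], adds 45): lst = [18, 22, 3, 23, 29, [85, 84, 71], 45]
After line 4: result = len(lst) = 7

7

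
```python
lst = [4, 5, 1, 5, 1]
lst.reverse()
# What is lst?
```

[1, 5, 1, 5, 4]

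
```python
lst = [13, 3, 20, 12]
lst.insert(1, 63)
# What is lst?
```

[13, 63, 3, 20, 12]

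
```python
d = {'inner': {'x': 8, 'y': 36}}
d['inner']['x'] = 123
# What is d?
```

After line 1: d = {'inner': {'x': 8, 'y': 36}}
After line 2 (inner x overwritten): d = {'inner': {'x': 123, 'y': 36}}

{'inner': {'x': 123, 'y': 36}}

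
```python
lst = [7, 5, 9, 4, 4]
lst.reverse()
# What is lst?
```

[4, 4, 9, 5, 7]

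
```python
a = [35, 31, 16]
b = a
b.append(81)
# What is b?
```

After line 1: a = [35, 31, 16]
After line 2 (b = a is an alias, same object): a = [35, 31, 16], b = [35, 31, 16]
After line 3 (b.append mutates the shared list): a = [35, 31, 16, 81], b = [35, 31, 16, 81]

[35, 31, 16, 81]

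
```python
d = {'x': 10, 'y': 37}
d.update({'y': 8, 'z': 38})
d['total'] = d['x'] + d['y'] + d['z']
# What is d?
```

After line 1: d = {'x': 10, 'y': 37}
After line 2 (y overwritten, z added): d = {'x': 10, 'y': 8, 'z': 38}
After line 3 (total = 10 + 8 + 38 = 56): d = {'x': 10, 'y': 8, 'z': 38, 'total': 56}

{'x': 10, 'y': 8, 'z': 38, 'total': 56}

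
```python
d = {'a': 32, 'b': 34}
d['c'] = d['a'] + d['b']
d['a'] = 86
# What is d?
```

After line 1: d = {'a': 32, 'b': 34}
After line 2 (d['c'] = 32 + 34): d = {'a': 32, 'b': 34, 'c': 66}
After line 3: d = {'a': 86, 'b': 34, 'c': 66}

{'a': 86, 'b': 34, 'c': 66}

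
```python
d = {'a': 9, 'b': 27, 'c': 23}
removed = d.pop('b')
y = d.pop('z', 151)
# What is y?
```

After line 1: d = {'a': 9, 'b': 27, 'c': 23}
After line 2 (pop 'b' returns 27): d = {'a': 9, 'c': 23}, removed = 27
After line 3 (pop 'z' missing, returns default 151): d = {'a': 9, 'c': 23}, y = 151

151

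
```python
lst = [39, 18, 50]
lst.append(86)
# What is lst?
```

[39, 18, 50, 86]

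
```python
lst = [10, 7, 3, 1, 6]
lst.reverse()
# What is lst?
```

[6, 1, 3, 7, 10]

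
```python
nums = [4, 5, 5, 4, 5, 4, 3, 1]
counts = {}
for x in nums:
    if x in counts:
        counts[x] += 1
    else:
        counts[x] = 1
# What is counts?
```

Initial: counts = {}, nums = [4, 5, 5, 4, 5, 4, 3, 1]
See 4: counts = {4: 1}
See 5: counts = {4: 1, 5: 1}
See 5: counts = {4: 1, 5: 2}
See 4: counts = {4: 2, 5: 2}
See 5: counts = {4: 2, 5: 3}
See 4: counts = {4: 3, 5: 3}
See 3: counts = {4: 3, 5: 3, 3: 1}
See 1: counts = {4: 3, 5: 3, 3: 1, 1: 1}

{4: 3, 5: 3, 3: 1, 1: 1}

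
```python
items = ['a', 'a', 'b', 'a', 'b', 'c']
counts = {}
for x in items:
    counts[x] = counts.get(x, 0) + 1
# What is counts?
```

Initial: counts = {}, items = ['a', 'a', 'b', 'a', 'b', 'c']
See 'a': counts = {'a': 1}
See 'a': counts = {'a': 2}
See 'b': counts = {'a': 2, 'b': 1}
See 'a': counts = {'a': 3, 'b': 1}
See 'b': counts = {'a': 3, 'b': 2}
See 'c': counts = {'a': 3, 'b': 2, 'c': 1}

{'a': 3, 'b': 2, 'c': 1}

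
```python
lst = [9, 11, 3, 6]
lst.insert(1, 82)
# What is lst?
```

[9, 82, 11, 3, 6]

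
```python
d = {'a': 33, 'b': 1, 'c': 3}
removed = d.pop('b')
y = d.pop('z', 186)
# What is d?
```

After line 1: d = {'a': 33, 'b': 1, 'c': 3}
After line 2 (pop 'b' returns 1): d = {'a': 33, 'c': 3}, removed = 1
After line 3 (pop 'z' missing, returns default 186): d = {'a': 33, 'c': 3}, y = 186

{'a': 33, 'c': 3}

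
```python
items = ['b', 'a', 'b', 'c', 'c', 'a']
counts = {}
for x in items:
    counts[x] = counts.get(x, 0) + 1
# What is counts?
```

Initial: counts = {}, items = ['b', 'a', 'b', 'c', 'c', 'a']
See 'b': counts = {'b': 1}
See 'a': counts = {'b': 1, 'a': 1}
See 'b': counts = {'b': 2, 'a': 1}
See 'c': counts = {'b': 2, 'a': 1, 'c': 1}
See 'c': counts = {'b': 2, 'a': 1, 'c': 2}
See 'a': counts = {'b': 2, 'a': 2, 'c': 2}

{'b': 2, 'a': 2, 'c': 2}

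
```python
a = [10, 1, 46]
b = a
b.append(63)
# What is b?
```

After line 1: a = [10, 1, 46]
After line 2 (b = a is an alias, same object): a = [10, 1, 46], b = [10, 1, 46]
After line 3 (b.append mutates the shared list): a = [10, 1, 46, 63], b = [10, 1, 46, 63]

[10, 1, 46, 63]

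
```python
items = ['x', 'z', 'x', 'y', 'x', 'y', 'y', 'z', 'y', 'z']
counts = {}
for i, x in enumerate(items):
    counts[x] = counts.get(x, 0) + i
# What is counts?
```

Initial: counts = {}, items = ['x', 'z', 'x', 'y', 'x', 'y', 'y', 'z', 'y', 'z']
i=0, x='x': counts = {'x': 0}
i=1, x='z': counts = {'x': 0, 'z': 1}
i=2, x='x': counts = {'x': 2, 'z': 1}
i=3, x='y': counts = {'x': 2, 'z': 1, 'y': 3}
i=4, x='x': counts = {'x': 6, 'z': 1, 'y': 3}
i=5, x='y': counts = {'x': 6, 'z': 1, 'y': 8}
i=6, x='y': counts = {'x': 6, 'z': 1, 'y': 14}
i=7, x='z': counts = {'x': 6, 'z': 8, 'y': 14}
i=8, x='y': counts = {'x': 6, 'z': 8, 'y': 22}
i=9, x='z': counts = {'x': 6, 'z': 17, 'y': 22}

{'x': 6, 'z': 17, 'y': 22}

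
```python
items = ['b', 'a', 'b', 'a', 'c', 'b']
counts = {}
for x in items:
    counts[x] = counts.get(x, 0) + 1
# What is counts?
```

Initial: counts = {}, items = ['b', 'a', 'b', 'a', 'c', 'b']
See 'b': counts = {'b': 1}
See 'a': counts = {'b': 1, 'a': 1}
See 'b': counts = {'b': 2, 'a': 1}
See 'a': counts = {'b': 2, 'a': 2}
See 'c': counts = {'b': 2, 'a': 2, 'c': 1}
See 'b': counts = {'b': 3, 'a': 2, 'c': 1}

{'b': 3, 'a': 2, 'c': 1}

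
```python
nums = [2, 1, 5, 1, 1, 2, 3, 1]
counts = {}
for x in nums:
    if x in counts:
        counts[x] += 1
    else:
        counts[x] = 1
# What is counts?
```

Initial: counts = {}, nums = [2, 1, 5, 1, 1, 2, 3, 1]
See 2: counts = {2: 1}
See 1: counts = {2: 1, 1: 1}
See 5: counts = {2: 1, 1: 1, 5: 1}
See 1: counts = {2: 1, 1: 2, 5: 1}
See 1: counts = {2: 1, 1: 3, 5: 1}
See 2: counts = {2: 2, 1: 3, 5: 1}
See 3: counts = {2: 2, 1: 3, 5: 1, 3: 1}
See 1: counts = {2: 2, 1: 4, 5: 1, 3: 1}

{2: 2, 1: 4, 5: 1, 3: 1}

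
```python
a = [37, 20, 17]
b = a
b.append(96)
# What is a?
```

After line 1: a = [37, 20, 17]
After line 2 (b = a is an alias, same object): a = [37, 20, 17], b = [37, 20, 17]
After line 3 (b.append mutates the shared list): a = [37, 20, 17, 96], b = [37, 20, 17, 96]

[37, 20, 17, 96]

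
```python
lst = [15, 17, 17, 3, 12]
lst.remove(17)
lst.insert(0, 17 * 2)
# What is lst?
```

After line 1: lst = [15, 17, 17, 3, 12]
After line 2 (remove first 17): lst = [15, 17, 3, 12]
After line 3 (insert 34 at index 0): lst = [34, 15, 17, 3, 12]

[34, 15, 17, 3, 12]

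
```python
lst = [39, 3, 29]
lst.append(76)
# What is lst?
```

[39, 3, 29, 76]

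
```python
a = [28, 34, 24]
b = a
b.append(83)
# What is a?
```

After line 1: a = [28, 34, 24]
After line 2 (b = a is an alias, same object): a = [28, 34, 24], b = [28, 34, 24]
After line 3 (b.append mutates the shared list): a = [28, 34, 24, 83], b = [28, 34, 24, 83]

[28, 34, 24, 83]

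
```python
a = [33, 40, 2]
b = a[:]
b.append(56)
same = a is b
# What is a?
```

After line 1: a = [33, 40, 2]
After line 2 (b = a[:] is a shallow copy, new object): a = [33, 40, 2], b = [33, 40, 2]
After line 3 (append only mutates b): a = [33, 40, 2], b = [33, 40, 2, 56]
After line 4 (same = a is b; different objects -> False): same = False

[33, 40, 2]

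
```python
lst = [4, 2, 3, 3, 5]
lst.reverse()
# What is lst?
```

[5, 3, 3, 2, 4]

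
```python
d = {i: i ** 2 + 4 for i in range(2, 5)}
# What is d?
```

{2: 8, 3: 13, 4: 20}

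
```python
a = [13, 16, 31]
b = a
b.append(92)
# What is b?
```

After line 1: a = [13, 16, 31]
After line 2 (b = a is an alias, same object): a = [13, 16, 31], b = [13, 16, 31]
After line 3 (b.append mutates the shared list): a = [13, 16, 31, 92], b = [13, 16, 31, 92]

[13, 16, 31, 92]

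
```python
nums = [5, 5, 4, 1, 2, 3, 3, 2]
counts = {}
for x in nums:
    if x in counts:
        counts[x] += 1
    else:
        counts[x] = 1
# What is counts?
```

Initial: counts = {}, nums = [5, 5, 4, 1, 2, 3, 3, 2]
See 5: counts = {5: 1}
See 5: counts = {5: 2}
See 4: counts = {5: 2, 4: 1}
See 1: counts = {5: 2, 4: 1, 1: 1}
See 2: counts = {5: 2, 4: 1, 1: 1, 2: 1}
See 3: counts = {5: 2, 4: 1, 1: 1, 2: 1, 3: 1}
See 3: counts = {5: 2, 4: 1, 1: 1, 2: 1, 3: 2}
See 2: counts = {5: 2, 4: 1, 1: 1, 2: 2, 3: 2}

{5: 2, 4: 1, 1: 1, 2: 2, 3: 2}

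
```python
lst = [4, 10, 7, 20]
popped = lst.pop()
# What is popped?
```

20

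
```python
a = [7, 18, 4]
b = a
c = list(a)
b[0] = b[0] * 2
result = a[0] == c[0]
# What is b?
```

After line 1: a = [7, 18, 4]
After line 2 (b = a, alias): a = [7, 18, 4], b = [7, 18, 4]
After line 3 (c = list(a) is a copy, new object): c = [7, 18, 4]
After line 4 (b[0] = 7 * 2 = 14; mutates shared a/b): a = b = [14, 18, 4], c = [7, 18, 4]
After line 5 (a[0] = 14, c[0] = 7; result = False)

[14, 18, 4]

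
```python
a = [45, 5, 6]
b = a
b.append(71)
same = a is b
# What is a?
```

After line 1: a = [45, 5, 6]
After line 2 (b = a is an alias, same object): a = [45, 5, 6], b = [45, 5, 6]
After line 3 (b.append mutates the shared list): a = [45, 5, 6, 71], b = [45, 5, 6, 71]
After line 4 (same = a is b; same object -> True): same = True

[45, 5, 6, 71]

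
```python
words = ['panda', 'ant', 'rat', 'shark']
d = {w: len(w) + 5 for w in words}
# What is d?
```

{'panda': 10, 'ant': 8, 'rat': 8, 'shark': 10}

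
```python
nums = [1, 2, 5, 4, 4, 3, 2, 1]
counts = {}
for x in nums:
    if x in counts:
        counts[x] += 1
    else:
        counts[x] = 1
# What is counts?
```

Initial: counts = {}, nums = [1, 2, 5, 4, 4, 3, 2, 1]
See 1: counts = {1: 1}
See 2: counts = {1: 1, 2: 1}
See 5: counts = {1: 1, 2: 1, 5: 1}
See 4: counts = {1: 1, 2: 1, 5: 1, 4: 1}
See 4: counts = {1: 1, 2: 1, 5: 1, 4: 2}
See 3: counts = {1: 1, 2: 1, 5: 1, 4: 2, 3: 1}
See 2: counts = {1: 1, 2: 2, 5: 1, 4: 2, 3: 1}
See 1: counts = {1: 2, 2: 2, 5: 1, 4: 2, 3: 1}

{1: 2, 2: 2, 5: 1, 4: 2, 3: 1}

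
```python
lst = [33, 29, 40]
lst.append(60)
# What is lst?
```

[33, 29, 40, 60]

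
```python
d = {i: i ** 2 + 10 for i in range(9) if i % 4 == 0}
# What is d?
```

{0: 10, 4: 26, 8: 74}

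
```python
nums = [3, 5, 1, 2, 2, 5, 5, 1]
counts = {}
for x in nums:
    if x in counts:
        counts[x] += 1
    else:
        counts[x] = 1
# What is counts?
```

Initial: counts = {}, nums = [3, 5, 1, 2, 2, 5, 5, 1]
See 3: counts = {3: 1}
See 5: counts = {3: 1, 5: 1}
See 1: counts = {3: 1, 5: 1, 1: 1}
See 2: counts = {3: 1, 5: 1, 1: 1, 2: 1}
See 2: counts = {3: 1, 5: 1, 1: 1, 2: 2}
See 5: counts = {3: 1, 5: 2, 1: 1, 2: 2}
See 5: counts = {3: 1, 5: 3, 1: 1, 2: 2}
See 1: counts = {3: 1, 5: 3, 1: 2, 2: 2}

{3: 1, 5: 3, 1: 2, 2: 2}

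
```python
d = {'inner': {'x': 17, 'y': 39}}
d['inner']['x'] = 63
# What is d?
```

After line 1: d = {'inner': {'x': 17, 'y': 39}}
After line 2 (inner x overwritten): d = {'inner': {'x': 63, 'y': 39}}

{'inner': {'x': 63, 'y': 39}}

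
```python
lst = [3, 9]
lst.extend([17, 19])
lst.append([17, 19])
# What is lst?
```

After line 1: lst = [3, 9]
After line 2 (extend unpacks [17, 19]): lst = [3, 9, 17, 19]
After line 3 (append adds [17, 19] as single element): lst = [3, 9, 17, 19, [17, 19]]

[3, 9, 17, 19, [17, 19]]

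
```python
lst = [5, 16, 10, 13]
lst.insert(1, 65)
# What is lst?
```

[5, 65, 16, 10, 13]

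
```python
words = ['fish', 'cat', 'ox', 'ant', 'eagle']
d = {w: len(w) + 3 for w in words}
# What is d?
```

{'fish': 7, 'cat': 6, 'ox': 5, 'ant': 6, 'eagle': 8}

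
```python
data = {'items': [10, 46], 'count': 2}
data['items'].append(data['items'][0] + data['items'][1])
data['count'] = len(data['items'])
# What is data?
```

After line 1: data = {'items': [10, 46], 'count': 2}
After line 2 (append 10 + 46 = 56): data = {'items': [10, 46, 56], 'count': 2}
After line 3 (count = len(items) = 3): data = {'items': [10, 46, 56], 'count': 3}

{'items': [10, 46, 56], 'count': 3}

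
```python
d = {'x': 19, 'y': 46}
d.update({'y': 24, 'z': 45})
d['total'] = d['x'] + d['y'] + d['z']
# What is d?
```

After line 1: d = {'x': 19, 'y': 46}
After line 2 (y overwritten, z added): d = {'x': 19, 'y': 24, 'z': 45}
After line 3 (total = 19 + 24 + 45 = 88): d = {'x': 19, 'y': 24, 'z': 45, 'total': 88}

{'x': 19, 'y': 24, 'z': 45, 'total': 88}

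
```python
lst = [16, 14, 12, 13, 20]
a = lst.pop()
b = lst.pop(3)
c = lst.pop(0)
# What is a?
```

After line 1: lst = [16, 14, 12, 13, 20]
After line 2 (pop() -> a = 20): lst = [16, 14, 12, 13]
After line 3 (pop(3) -> b = 13): lst = [16, 14, 12]
After line 4 (pop(0) -> c = 16): lst = [14, 12]

20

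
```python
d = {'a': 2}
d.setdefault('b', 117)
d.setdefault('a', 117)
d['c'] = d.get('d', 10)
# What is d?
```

After line 1: d = {'a': 2}
After line 2 (setdefault adds 'b'=117): d = {'a': 2, 'b': 117}
After line 3 (setdefault 'a' no-op, already exists): d = {'a': 2, 'b': 117}
After line 4 (get('d', 10) returns default since 'd' not in d): d = {'a': 2, 'b': 117, 'c': 10}

{'a': 2, 'b': 117, 'c': 10}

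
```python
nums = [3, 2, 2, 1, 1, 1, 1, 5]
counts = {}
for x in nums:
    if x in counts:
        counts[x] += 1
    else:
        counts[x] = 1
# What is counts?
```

Initial: counts = {}, nums = [3, 2, 2, 1, 1, 1, 1, 5]
See 3: counts = {3: 1}
See 2: counts = {3: 1, 2: 1}
See 2: counts = {3: 1, 2: 2}
See 1: counts = {3: 1, 2: 2, 1: 1}
See 1: counts = {3: 1, 2: 2, 1: 2}
See 1: counts = {3: 1, 2: 2, 1: 3}
See 1: counts = {3: 1, 2: 2, 1: 4}
See 5: counts = {3: 1, 2: 2, 1: 4, 5: 1}

{3: 1, 2: 2, 1: 4, 5: 1}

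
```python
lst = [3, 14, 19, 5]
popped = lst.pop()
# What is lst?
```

[3, 14, 19]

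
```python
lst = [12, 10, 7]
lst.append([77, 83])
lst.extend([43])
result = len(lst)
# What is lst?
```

After line 1: lst = [12, 10, 7]
After line 2 (append adds [77, 83] as single element): lst = [12, 10, 7, [77, 83]]
After line 3 (extend unpacks [43], adds 43): lst = [12, 10, 7, [77, 83], 43]
After line 4: result = len(lst) = 5

[12, 10, 7, [77, 83], 43]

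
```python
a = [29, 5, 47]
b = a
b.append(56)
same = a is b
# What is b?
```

After line 1: a = [29, 5, 47]
After line 2 (b = a is an alias, same object): a = [29, 5, 47], b = [29, 5, 47]
After line 3 (b.append mutates the shared list): a = [29, 5, 47, 56], b = [29, 5, 47, 56]
After line 4 (same = a is b; same object -> True): same = True

[29, 5, 47, 56]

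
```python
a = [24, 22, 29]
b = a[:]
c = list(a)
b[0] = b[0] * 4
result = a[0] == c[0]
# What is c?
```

After line 1: a = [24, 22, 29]
After line 2 (b = a[:], copy): a = [24, 22, 29], b = [24, 22, 29]
After line 3 (c = list(a) is a copy, new object): c = [24, 22, 29]
After line 4 (b[0] = 24 * 4 = 96; only b mutates (copy)): a = [24, 22, 29], b = [96, 22, 29], c = [24, 22, 29]
After line 5 (a[0] = 24, c[0] = 24; result = True)

[24, 22, 29]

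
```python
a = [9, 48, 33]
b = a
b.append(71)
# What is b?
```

After line 1: a = [9, 48, 33]
After line 2 (b = a is an alias, same object): a = [9, 48, 33], b = [9, 48, 33]
After line 3 (b.append mutates the shared list): a = [9, 48, 33, 71], b = [9, 48, 33, 71]

[9, 48, 33, 71]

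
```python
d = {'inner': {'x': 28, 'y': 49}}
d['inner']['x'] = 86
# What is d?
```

After line 1: d = {'inner': {'x': 28, 'y': 49}}
After line 2 (inner x overwritten): d = {'inner': {'x': 86, 'y': 49}}

{'inner': {'x': 86, 'y': 49}}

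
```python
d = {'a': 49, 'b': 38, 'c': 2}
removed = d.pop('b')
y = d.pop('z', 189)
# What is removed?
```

After line 1: d = {'a': 49, 'b': 38, 'c': 2}
After line 2 (pop 'b' returns 38): d = {'a': 49, 'c': 2}, removed = 38
After line 3 (pop 'z' missing, returns default 189): d = {'a': 49, 'c': 2}, y = 189

38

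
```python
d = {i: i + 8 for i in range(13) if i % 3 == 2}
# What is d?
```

{2: 10, 5: 13, 8: 16, 11: 19}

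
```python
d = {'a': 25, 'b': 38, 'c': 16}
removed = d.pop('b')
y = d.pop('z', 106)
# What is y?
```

After line 1: d = {'a': 25, 'b': 38, 'c': 16}
After line 2 (pop 'b' returns 38): d = {'a': 25, 'c': 16}, removed = 38
After line 3 (pop 'z' missing, returns default 106): d = {'a': 25, 'c': 16}, y = 106

106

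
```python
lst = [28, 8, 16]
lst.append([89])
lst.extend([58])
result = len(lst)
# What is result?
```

After line 1: lst = [28, 8, 16]
After line 2 (append adds [89] as single element): lst = [28, 8, 16, [89]]
After line 3 (extend unpacks [58], adds 58): lst = [28, 8, 16, [89], 58]
After line 4: result = len(lst) = 5

5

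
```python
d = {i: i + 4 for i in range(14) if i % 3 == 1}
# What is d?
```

{1: 5, 4: 8, 7: 11, 10: 14, 13: 17}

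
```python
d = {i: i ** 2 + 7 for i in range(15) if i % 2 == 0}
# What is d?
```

{0: 7, 2: 11, 4: 23, 6: 43, 8: 71, 10: 107, 12: 151, 14: 203}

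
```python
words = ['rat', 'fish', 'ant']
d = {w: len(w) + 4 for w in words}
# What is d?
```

{'rat': 7, 'fish': 8, 'ant': 7}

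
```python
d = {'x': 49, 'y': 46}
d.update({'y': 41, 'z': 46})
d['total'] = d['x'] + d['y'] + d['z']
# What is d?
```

After line 1: d = {'x': 49, 'y': 46}
After line 2 (y overwritten, z added): d = {'x': 49, 'y': 41, 'z': 46}
After line 3 (total = 49 + 41 + 46 = 136): d = {'x': 49, 'y': 41, 'z': 46, 'total': 136}

{'x': 49, 'y': 41, 'z': 46, 'total': 136}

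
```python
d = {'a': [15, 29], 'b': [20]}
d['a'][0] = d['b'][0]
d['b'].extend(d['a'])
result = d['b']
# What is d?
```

After line 1: d = {'a': [15, 29], 'b': [20]}
After line 2 (a[0] = b[0] = 20): d = {'a': [20, 29], 'b': [20]}
After line 3 (b.extend(a) appends [20, 29]): d = {'a': [20, 29], 'b': [20, 20, 29]}
After line 4: result = d['b'] = [20, 20, 29]

{'a': [20, 29], 'b': [20, 20, 29]}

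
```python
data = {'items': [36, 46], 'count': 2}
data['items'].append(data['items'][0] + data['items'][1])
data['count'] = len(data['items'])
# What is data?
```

After line 1: data = {'items': [36, 46], 'count': 2}
After line 2 (append 36 + 46 = 82): data = {'items': [36, 46, 82], 'count': 2}
After line 3 (count = len(items) = 3): data = {'items': [36, 46, 82], 'count': 3}

{'items': [36, 46, 82], 'count': 3}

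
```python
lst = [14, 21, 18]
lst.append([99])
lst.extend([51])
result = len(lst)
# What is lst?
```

After line 1: lst = [14, 21, 18]
After line 2 (append adds [99] as single element): lst = [14, 21, 18, [99]]
After line 3 (extend unpacks [51], adds 51): lst = [14, 21, 18, [99], 51]
After line 4: result = len(lst) = 5

[14, 21, 18, [99], 51]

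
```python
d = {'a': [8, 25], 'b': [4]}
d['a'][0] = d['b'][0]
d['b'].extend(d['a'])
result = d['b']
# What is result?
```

After line 1: d = {'a': [8, 25], 'b': [4]}
After line 2 (a[0] = b[0] = 4): d = {'a': [4, 25], 'b': [4]}
After line 3 (b.extend(a) appends [4, 25]): d = {'a': [4, 25], 'b': [4, 4, 25]}
After line 4: result = d['b'] = [4, 4, 25]

[4, 4, 25]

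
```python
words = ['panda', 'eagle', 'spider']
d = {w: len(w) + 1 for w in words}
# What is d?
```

{'panda': 6, 'eagle': 6, 'spider': 7}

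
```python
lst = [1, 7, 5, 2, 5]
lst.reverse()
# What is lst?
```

[5, 2, 5, 7, 1]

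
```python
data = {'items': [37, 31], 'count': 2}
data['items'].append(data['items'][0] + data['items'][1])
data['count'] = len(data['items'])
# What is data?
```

After line 1: data = {'items': [37, 31], 'count': 2}
After line 2 (append 37 + 31 = 68): data = {'items': [37, 31, 68], 'count': 2}
After line 3 (count = len(items) = 3): data = {'items': [37, 31, 68], 'count': 3}

{'items': [37, 31, 68], 'count': 3}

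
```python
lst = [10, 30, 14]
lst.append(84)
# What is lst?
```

[10, 30, 14, 84]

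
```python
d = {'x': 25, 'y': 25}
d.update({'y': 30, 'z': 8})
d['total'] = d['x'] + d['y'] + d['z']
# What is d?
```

After line 1: d = {'x': 25, 'y': 25}
After line 2 (y overwritten, z added): d = {'x': 25, 'y': 30, 'z': 8}
After line 3 (total = 25 + 30 + 8 = 63): d = {'x': 25, 'y': 30, 'z': 8, 'total': 63}

{'x': 25, 'y': 30, 'z': 8, 'total': 63}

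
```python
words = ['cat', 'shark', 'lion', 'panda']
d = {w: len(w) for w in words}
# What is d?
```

{'cat': 3, 'shark': 5, 'lion': 4, 'panda': 5}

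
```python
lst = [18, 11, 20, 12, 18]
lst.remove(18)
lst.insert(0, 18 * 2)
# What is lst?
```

After line 1: lst = [18, 11, 20, 12, 18]
After line 2 (remove first 18): lst = [11, 20, 12, 18]
After line 3 (insert 36 at index 0): lst = [36, 11, 20, 12, 18]

[36, 11, 20, 12, 18]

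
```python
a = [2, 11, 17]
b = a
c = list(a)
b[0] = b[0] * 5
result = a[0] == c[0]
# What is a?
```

After line 1: a = [2, 11, 17]
After line 2 (b = a, alias): a = [2, 11, 17], b = [2, 11, 17]
After line 3 (c = list(a) is a copy, new object): c = [2, 11, 17]
After line 4 (b[0] = 2 * 5 = 10; mutates shared a/b): a = b = [10, 11, 17], c = [2, 11, 17]
After line 5 (a[0] = 10, c[0] = 2; result = False)

[10, 11, 17]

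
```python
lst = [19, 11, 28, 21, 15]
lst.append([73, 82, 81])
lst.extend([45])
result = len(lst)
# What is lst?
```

After line 1: lst = [19, 11, 28, 21, 15]
After line 2 (append adds [73, 82, 81] as single element): lst = [19, 11, 28, 21, 15, [73, 82, 81]]
After line 3 (extend unpacks [45], adds 45): lst = [19, 11, 28, 21, 15, [73, 82, 81], 45]
After line 4: result = len(lst) = 7

[19, 11, 28, 21, 15, [73, 82, 81], 45]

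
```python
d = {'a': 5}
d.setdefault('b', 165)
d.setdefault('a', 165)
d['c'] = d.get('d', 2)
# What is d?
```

After line 1: d = {'a': 5}
After line 2 (setdefault adds 'b'=165): d = {'a': 5, 'b': 165}
After line 3 (setdefault 'a' no-op, already exists): d = {'a': 5, 'b': 165}
After line 4 (get('d', 2) returns default since 'd' not in d): d = {'a': 5, 'b': 165, 'c': 2}

{'a': 5, 'b': 165, 'c': 2}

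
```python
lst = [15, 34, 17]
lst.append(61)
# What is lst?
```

[15, 34, 17, 61]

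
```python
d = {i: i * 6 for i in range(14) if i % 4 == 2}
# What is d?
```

{2: 12, 6: 36, 10: 60}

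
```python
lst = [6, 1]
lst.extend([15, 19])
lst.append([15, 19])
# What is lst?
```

After line 1: lst = [6, 1]
After line 2 (extend unpacks [15, 19]): lst = [6, 1, 15, 19]
After line 3 (append adds [15, 19] as single element): lst = [6, 1, 15, 19, [15, 19]]

[6, 1, 15, 19, [15, 19]]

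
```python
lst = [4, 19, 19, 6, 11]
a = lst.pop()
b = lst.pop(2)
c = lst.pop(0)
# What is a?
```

After line 1: lst = [4, 19, 19, 6, 11]
After line 2 (pop() -> a = 11): lst = [4, 19, 19, 6]
After line 3 (pop(2) -> b = 19): lst = [4, 19, 6]
After line 4 (pop(0) -> c = 4): lst = [19, 6]

11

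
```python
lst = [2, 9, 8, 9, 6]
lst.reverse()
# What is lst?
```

[6, 9, 8, 9, 2]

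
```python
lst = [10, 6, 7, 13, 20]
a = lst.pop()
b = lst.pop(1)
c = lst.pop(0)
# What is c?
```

After line 1: lst = [10, 6, 7, 13, 20]
After line 2 (pop() -> a = 20): lst = [10, 6, 7, 13]
After line 3 (pop(1) -> b = 6): lst = [10, 7, 13]
After line 4 (pop(0) -> c = 10): lst = [7, 13]

10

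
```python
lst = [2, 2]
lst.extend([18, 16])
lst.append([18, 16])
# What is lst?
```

After line 1: lst = [2, 2]
After line 2 (extend unpacks [18, 16]): lst = [2, 2, 18, 16]
After line 3 (append adds [18, 16] as single element): lst = [2, 2, 18, 16, [18, 16]]

[2, 2, 18, 16, [18, 16]]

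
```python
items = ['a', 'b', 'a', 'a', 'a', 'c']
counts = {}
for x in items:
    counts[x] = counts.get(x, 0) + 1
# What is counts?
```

Initial: counts = {}, items = ['a', 'b', 'a', 'a', 'a', 'c']
See 'a': counts = {'a': 1}
See 'b': counts = {'a': 1, 'b': 1}
See 'a': counts = {'a': 2, 'b': 1}
See 'a': counts = {'a': 3, 'b': 1}
See 'a': counts = {'a': 4, 'b': 1}
See 'c': counts = {'a': 4, 'b': 1, 'c': 1}

{'a': 4, 'b': 1, 'c': 1}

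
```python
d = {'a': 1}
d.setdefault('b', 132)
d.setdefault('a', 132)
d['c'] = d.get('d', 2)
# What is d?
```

After line 1: d = {'a': 1}
After line 2 (setdefault adds 'b'=132): d = {'a': 1, 'b': 132}
After line 3 (setdefault 'a' no-op, already exists): d = {'a': 1, 'b': 132}
After line 4 (get('d', 2) returns default since 'd' not in d): d = {'a': 1, 'b': 132, 'c': 2}

{'a': 1, 'b': 132, 'c': 2}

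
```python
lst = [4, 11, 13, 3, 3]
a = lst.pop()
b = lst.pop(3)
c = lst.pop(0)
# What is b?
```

After line 1: lst = [4, 11, 13, 3, 3]
After line 2 (pop() -> a = 3): lst = [4, 11, 13, 3]
After line 3 (pop(3) -> b = 3): lst = [4, 11, 13]
After line 4 (pop(0) -> c = 4): lst = [11, 13]

3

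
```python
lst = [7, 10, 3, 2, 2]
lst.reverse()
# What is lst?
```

[2, 2, 3, 10, 7]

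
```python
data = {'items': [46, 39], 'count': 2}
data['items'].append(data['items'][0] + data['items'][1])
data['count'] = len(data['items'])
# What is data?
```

After line 1: data = {'items': [46, 39], 'count': 2}
After line 2 (append 46 + 39 = 85): data = {'items': [46, 39, 85], 'count': 2}
After line 3 (count = len(items) = 3): data = {'items': [46, 39, 85], 'count': 3}

{'items': [46, 39, 85], 'count': 3}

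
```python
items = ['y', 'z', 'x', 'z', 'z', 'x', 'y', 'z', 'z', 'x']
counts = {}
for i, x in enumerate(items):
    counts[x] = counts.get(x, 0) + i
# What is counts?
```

Initial: counts = {}, items = ['y', 'z', 'x', 'z', 'z', 'x', 'y', 'z', 'z', 'x']
i=0, x='y': counts = {'y': 0}
i=1, x='z': counts = {'y': 0, 'z': 1}
i=2, x='x': counts = {'y': 0, 'z': 1, 'x': 2}
i=3, x='z': counts = {'y': 0, 'z': 4, 'x': 2}
i=4, x='z': counts = {'y': 0, 'z': 8, 'x': 2}
i=5, x='x': counts = {'y': 0, 'z': 8, 'x': 7}
i=6, x='y': counts = {'y': 6, 'z': 8, 'x': 7}
i=7, x='z': counts = {'y': 6, 'z': 15, 'x': 7}
i=8, x='z': counts = {'y': 6, 'z': 23, 'x': 7}
i=9, x='x': counts = {'y': 6, 'z': 23, 'x': 16}

{'y': 6, 'z': 23, 'x': 16}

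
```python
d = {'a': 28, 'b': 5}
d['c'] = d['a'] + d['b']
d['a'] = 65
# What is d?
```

After line 1: d = {'a': 28, 'b': 5}
After line 2 (d['c'] = 28 + 5): d = {'a': 28, 'b': 5, 'c': 33}
After line 3: d = {'a': 65, 'b': 5, 'c': 33}

{'a': 65, 'b': 5, 'c': 33}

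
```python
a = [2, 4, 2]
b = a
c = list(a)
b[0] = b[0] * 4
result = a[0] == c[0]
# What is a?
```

After line 1: a = [2, 4, 2]
After line 2 (b = a, alias): a = [2, 4, 2], b = [2, 4, 2]
After line 3 (c = list(a) is a copy, new object): c = [2, 4, 2]
After line 4 (b[0] = 2 * 4 = 8; mutates shared a/b): a = b = [8, 4, 2], c = [2, 4, 2]
After line 5 (a[0] = 8, c[0] = 2; result = False)

[8, 4, 2]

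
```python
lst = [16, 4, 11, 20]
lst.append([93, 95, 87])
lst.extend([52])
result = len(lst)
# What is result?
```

After line 1: lst = [16, 4, 11, 20]
After line 2 (append adds [93, 95, 87] as single element): lst = [16, 4, 11, 20, [93, 95, 87]]
After line 3 (extend unpacks [52], adds 52): lst = [16, 4, 11, 20, [93, 95, 87], 52]
After line 4: result = len(lst) = 6

6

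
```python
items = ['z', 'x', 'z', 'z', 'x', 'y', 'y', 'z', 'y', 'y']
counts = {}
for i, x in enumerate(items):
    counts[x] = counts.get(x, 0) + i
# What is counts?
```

Initial: counts = {}, items = ['z', 'x', 'z', 'z', 'x', 'y', 'y', 'z', 'y', 'y']
i=0, x='z': counts = {'z': 0}
i=1, x='x': counts = {'z': 0, 'x': 1}
i=2, x='z': counts = {'z': 2, 'x': 1}
i=3, x='z': counts = {'z': 5, 'x': 1}
i=4, x='x': counts = {'z': 5, 'x': 5}
i=5, x='y': counts = {'z': 5, 'x': 5, 'y': 5}
i=6, x='y': counts = {'z': 5, 'x': 5, 'y': 11}
i=7, x='z': counts = {'z': 12, 'x': 5, 'y': 11}
i=8, x='y': counts = {'z': 12, 'x': 5, 'y': 19}
i=9, x='y': counts = {'z': 12, 'x': 5, 'y': 28}

{'z': 12, 'x': 5, 'y': 28}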